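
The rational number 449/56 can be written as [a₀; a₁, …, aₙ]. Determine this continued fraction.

Run the Euclidean algorithm, recording each quotient:
449 ÷ 56 → quotient 8, remainder 1
56 ÷ 1 → quotient 56, remainder 0

[8; 56]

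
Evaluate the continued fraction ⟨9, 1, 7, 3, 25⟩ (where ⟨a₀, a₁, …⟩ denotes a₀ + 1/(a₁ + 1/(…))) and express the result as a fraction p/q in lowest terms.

a_0 = 9: 9/1
a_1 = 1: 10/1
a_2 = 7: 79/8
a_3 = 3: 247/25
a_4 = 25: 6254/633

6254/633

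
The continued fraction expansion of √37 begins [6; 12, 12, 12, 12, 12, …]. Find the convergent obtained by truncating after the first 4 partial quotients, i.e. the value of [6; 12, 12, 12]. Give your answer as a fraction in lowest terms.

Build up convergents one term at a time:
a_0 = 6: 6/1
a_1 = 12: 73/12
a_2 = 12: 882/145
a_3 = 12: 10657/1752

10657/1752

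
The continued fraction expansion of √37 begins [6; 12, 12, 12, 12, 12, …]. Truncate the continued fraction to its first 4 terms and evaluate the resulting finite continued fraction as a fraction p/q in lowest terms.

10657/1752

a_0 = 6: 6/1
a_1 = 12: 73/12
a_2 = 12: 882/145
a_3 = 12: 10657/1752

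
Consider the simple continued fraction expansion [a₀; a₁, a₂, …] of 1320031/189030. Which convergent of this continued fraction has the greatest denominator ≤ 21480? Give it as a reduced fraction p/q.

115020/16471

a_0 = 6: 6/1  (≤ bound)
a_1 = 1: 7/1  (≤ bound)
a_2 = 58: 412/59  (≤ bound)
a_3 = 2: 831/119  (≤ bound)
a_4 = 6: 5398/773  (≤ bound)
a_5 = 10: 54811/7849  (≤ bound)
a_6 = 2: 115020/16471  (≤ bound)
a_7 = 11: 1320031/189030  (> 21480, stop)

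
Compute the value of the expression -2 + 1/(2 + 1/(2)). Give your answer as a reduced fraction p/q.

-8/5

Start with 2.
2 + 1/(2/1) = 2 + 1/2 = 5/2
-2 + 1/(5/2) = -2 + 2/5 = -8/5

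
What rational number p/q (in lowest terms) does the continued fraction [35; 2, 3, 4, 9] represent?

Start with 9.
4 + 1/(9/1) = 4 + 1/9 = 37/9
3 + 1/(37/9) = 3 + 9/37 = 120/37
2 + 1/(120/37) = 2 + 37/120 = 277/120
35 + 1/(277/120) = 35 + 120/277 = 9815/277

9815/277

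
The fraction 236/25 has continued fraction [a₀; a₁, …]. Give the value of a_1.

2

236 = 9·25 + 11, so a_0 = 9
25 = 2·11 + 3, so a_1 = 2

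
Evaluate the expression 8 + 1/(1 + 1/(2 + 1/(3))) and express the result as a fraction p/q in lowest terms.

87/10

Starting at the tail and folding back:
Start with 3.
2 + 1/(3/1) = 2 + 1/3 = 7/3
1 + 1/(7/3) = 1 + 3/7 = 10/7
8 + 1/(10/7) = 8 + 7/10 = 87/10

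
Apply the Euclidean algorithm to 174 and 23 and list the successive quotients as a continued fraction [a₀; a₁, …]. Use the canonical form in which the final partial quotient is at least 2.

174 ÷ 23 → quotient 7, remainder 13
23 ÷ 13 → quotient 1, remainder 10
13 ÷ 10 → quotient 1, remainder 3
10 ÷ 3 → quotient 3, remainder 1
3 ÷ 1 → quotient 3, remainder 0

[7; 1, 1, 3, 3]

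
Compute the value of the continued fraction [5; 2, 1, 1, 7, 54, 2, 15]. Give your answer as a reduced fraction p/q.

Compute successive convergents:
a_0 = 5: 5/1
a_1 = 2: 11/2
a_2 = 1: 16/3
a_3 = 1: 27/5
a_4 = 7: 205/38
a_5 = 54: 11097/2057
a_6 = 2: 22399/4152
a_7 = 15: 347082/64337

347082/64337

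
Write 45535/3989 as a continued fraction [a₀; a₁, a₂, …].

[11; 2, 2, 2, 4, 7, 3, 3]

⌊45535/3989⌋ = 11, remainder 1656
⌊3989/1656⌋ = 2, remainder 677
⌊1656/677⌋ = 2, remainder 302
⌊677/302⌋ = 2, remainder 73
⌊302/73⌋ = 4, remainder 10
⌊73/10⌋ = 7, remainder 3
⌊10/3⌋ = 3, remainder 1
⌊3/1⌋ = 3, remainder 0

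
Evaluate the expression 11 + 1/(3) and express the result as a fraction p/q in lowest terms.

34/3

Compute successive convergents:
a_0 = 11: 11/1
a_1 = 3: 34/3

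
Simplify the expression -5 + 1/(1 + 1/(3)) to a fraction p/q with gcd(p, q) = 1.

-17/4

Start with 3.
1 + 1/(3/1) = 1 + 1/3 = 4/3
-5 + 1/(4/3) = -5 + 3/4 = -17/4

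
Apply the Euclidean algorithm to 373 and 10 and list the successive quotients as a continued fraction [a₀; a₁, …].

[37; 3, 3]

Apply division with remainder until the remainder is 0:
⌊373/10⌋ = 37, remainder 3
⌊10/3⌋ = 3, remainder 1
⌊3/1⌋ = 3, remainder 0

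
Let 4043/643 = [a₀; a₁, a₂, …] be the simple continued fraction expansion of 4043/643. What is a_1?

⌊4043/643⌋ = 6, remainder 185
⌊643/185⌋ = 3, remainder 88

3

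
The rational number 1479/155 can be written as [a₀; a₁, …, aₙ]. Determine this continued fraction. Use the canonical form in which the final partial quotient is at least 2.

[9; 1, 1, 5, 2, 6]

Apply division with remainder until the remainder is 0:
1479 ÷ 155 → quotient 9, remainder 84
155 ÷ 84 → quotient 1, remainder 71
84 ÷ 71 → quotient 1, remainder 13
71 ÷ 13 → quotient 5, remainder 6
13 ÷ 6 → quotient 2, remainder 1
6 ÷ 1 → quotient 6, remainder 0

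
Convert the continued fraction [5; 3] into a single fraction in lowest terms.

16/3

a_0 = 5: 5/1
a_1 = 3: 16/3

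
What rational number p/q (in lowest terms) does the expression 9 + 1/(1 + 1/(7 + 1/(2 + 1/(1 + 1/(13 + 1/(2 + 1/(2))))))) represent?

17389/1760

Use the convergent recurrence hₖ = aₖ·hₖ₋₁ + hₖ₋₂ (and likewise for the denominators kₖ):
a_0 = 9: 9/1
a_1 = 1: 10/1
a_2 = 7: 79/8
a_3 = 2: 168/17
a_4 = 1: 247/25
a_5 = 13: 3379/342
a_6 = 2: 7005/709
a_7 = 2: 17389/1760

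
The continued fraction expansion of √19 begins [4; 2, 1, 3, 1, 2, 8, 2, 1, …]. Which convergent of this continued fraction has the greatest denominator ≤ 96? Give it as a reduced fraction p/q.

List convergents until the denominator exceeds the bound:
a_0 = 4: 4/1  (≤ bound)
a_1 = 2: 9/2  (≤ bound)
a_2 = 1: 13/3  (≤ bound)
a_3 = 3: 48/11  (≤ bound)
a_4 = 1: 61/14  (≤ bound)
a_5 = 2: 170/39  (≤ bound)
a_6 = 8: 1421/326  (> 96, stop)

170/39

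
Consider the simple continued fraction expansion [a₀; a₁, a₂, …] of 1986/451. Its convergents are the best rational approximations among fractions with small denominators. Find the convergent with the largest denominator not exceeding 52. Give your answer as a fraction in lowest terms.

List convergents until the denominator exceeds the bound:
a_0 = 4: 4/1  (≤ bound)
a_1 = 2: 9/2  (≤ bound)
a_2 = 2: 22/5  (≤ bound)
a_3 = 10: 229/52  (≤ bound)
a_4 = 1: 251/57  (> 52, stop)

229/52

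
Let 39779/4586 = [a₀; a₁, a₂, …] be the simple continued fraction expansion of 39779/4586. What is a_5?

4

39779 = 8·4586 + 3091, so a_0 = 8
4586 = 1·3091 + 1495, so a_1 = 1
3091 = 2·1495 + 101, so a_2 = 2
1495 = 14·101 + 81, so a_3 = 14
101 = 1·81 + 20, so a_4 = 1
81 = 4·20 + 1, so a_5 = 4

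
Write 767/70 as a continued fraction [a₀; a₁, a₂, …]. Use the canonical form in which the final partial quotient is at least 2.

[10; 1, 22, 3]

⌊767/70⌋ = 10, remainder 67
⌊70/67⌋ = 1, remainder 3
⌊67/3⌋ = 22, remainder 1
⌊3/1⌋ = 3, remainder 0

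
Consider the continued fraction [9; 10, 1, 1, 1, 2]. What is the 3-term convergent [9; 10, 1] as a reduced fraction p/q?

Start with 1.
10 + 1/(1/1) = 10 + 1/1 = 11/1
9 + 1/(11/1) = 9 + 1/11 = 100/11

100/11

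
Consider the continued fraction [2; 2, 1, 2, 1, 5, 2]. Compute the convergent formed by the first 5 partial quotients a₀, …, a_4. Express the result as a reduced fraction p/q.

26/11

Start with 1.
2 + 1/(1/1) = 2 + 1/1 = 3/1
1 + 1/(3/1) = 1 + 1/3 = 4/3
2 + 1/(4/3) = 2 + 3/4 = 11/4
2 + 1/(11/4) = 2 + 4/11 = 26/11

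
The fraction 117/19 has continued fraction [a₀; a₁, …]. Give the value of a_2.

3

117 = 6·19 + 3, so a_0 = 6
19 = 6·3 + 1, so a_1 = 6
3 = 3·1 + 0, so a_2 = 3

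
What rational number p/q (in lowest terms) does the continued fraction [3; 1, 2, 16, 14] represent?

Work from the innermost term outward:
Start with 14.
16 + 1/(14/1) = 16 + 1/14 = 225/14
2 + 1/(225/14) = 2 + 14/225 = 464/225
1 + 1/(464/225) = 1 + 225/464 = 689/464
3 + 1/(689/464) = 3 + 464/689 = 2531/689

2531/689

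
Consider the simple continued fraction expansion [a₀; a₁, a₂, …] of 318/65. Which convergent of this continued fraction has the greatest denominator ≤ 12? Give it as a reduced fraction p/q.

44/9

List convergents until the denominator exceeds the bound:
a_0 = 4: 4/1  (≤ bound)
a_1 = 1: 5/1  (≤ bound)
a_2 = 8: 44/9  (≤ bound)
a_3 = 3: 137/28  (> 12, stop)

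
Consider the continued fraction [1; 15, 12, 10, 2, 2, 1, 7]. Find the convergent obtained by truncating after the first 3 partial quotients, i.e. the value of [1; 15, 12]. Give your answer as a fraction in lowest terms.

193/181

Use the convergent recurrence hₖ = aₖ·hₖ₋₁ + hₖ₋₂ (and likewise for the denominators kₖ):
a_0 = 1: 1/1
a_1 = 15: 16/15
a_2 = 12: 193/181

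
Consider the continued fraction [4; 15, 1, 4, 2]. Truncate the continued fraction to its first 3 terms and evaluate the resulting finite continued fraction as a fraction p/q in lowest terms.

a_0 = 4: 4/1
a_1 = 15: 61/15
a_2 = 1: 65/16

65/16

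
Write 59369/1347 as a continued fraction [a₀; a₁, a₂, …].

⌊59369/1347⌋ = 44, remainder 101
⌊1347/101⌋ = 13, remainder 34
⌊101/34⌋ = 2, remainder 33
⌊34/33⌋ = 1, remainder 1
⌊33/1⌋ = 33, remainder 0

[44; 13, 2, 1, 33]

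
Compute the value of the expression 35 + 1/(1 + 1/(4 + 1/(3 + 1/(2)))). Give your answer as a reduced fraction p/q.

Start with 2.
3 + 1/(2/1) = 3 + 1/2 = 7/2
4 + 1/(7/2) = 4 + 2/7 = 30/7
1 + 1/(30/7) = 1 + 7/30 = 37/30
35 + 1/(37/30) = 35 + 30/37 = 1325/37

1325/37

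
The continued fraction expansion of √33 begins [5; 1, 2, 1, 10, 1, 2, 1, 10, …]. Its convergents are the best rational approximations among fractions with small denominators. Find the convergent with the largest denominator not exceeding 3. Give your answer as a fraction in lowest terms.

17/3

a_0 = 5: 5/1  (≤ bound)
a_1 = 1: 6/1  (≤ bound)
a_2 = 2: 17/3  (≤ bound)
a_3 = 1: 23/4  (> 3, stop)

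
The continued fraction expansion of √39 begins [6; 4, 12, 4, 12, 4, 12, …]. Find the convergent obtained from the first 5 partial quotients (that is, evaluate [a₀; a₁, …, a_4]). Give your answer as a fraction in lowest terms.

Start with 12.
4 + 1/(12/1) = 4 + 1/12 = 49/12
12 + 1/(49/12) = 12 + 12/49 = 600/49
4 + 1/(600/49) = 4 + 49/600 = 2449/600
6 + 1/(2449/600) = 6 + 600/2449 = 15294/2449

15294/2449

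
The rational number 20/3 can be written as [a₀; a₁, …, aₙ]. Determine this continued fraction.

20 = 6·3 + 2, so a_0 = 6
3 = 1·2 + 1, so a_1 = 1
2 = 2·1 + 0, so a_2 = 2

[6; 1, 2]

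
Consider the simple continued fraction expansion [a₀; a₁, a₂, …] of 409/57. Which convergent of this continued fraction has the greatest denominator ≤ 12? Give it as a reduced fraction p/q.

43/6

List convergents until the denominator exceeds the bound:
a_0 = 7: 7/1  (≤ bound)
a_1 = 5: 36/5  (≤ bound)
a_2 = 1: 43/6  (≤ bound)
a_3 = 2: 122/17  (> 12, stop)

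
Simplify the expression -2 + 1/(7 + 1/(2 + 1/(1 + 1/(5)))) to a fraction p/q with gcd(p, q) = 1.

Starting at the tail and folding back:
Start with 5.
1 + 1/(5/1) = 1 + 1/5 = 6/5
2 + 1/(6/5) = 2 + 5/6 = 17/6
7 + 1/(17/6) = 7 + 6/17 = 125/17
-2 + 1/(125/17) = -2 + 17/125 = -233/125

-233/125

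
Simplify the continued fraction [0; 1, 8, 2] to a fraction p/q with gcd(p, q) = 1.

17/19

a_0 = 0: 0/1
a_1 = 1: 1/1
a_2 = 8: 8/9
a_3 = 2: 17/19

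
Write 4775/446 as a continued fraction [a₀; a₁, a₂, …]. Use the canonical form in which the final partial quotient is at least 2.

[10; 1, 2, 2, 2, 8, 3]

4775 ÷ 446 → quotient 10, remainder 315
446 ÷ 315 → quotient 1, remainder 131
315 ÷ 131 → quotient 2, remainder 53
131 ÷ 53 → quotient 2, remainder 25
53 ÷ 25 → quotient 2, remainder 3
25 ÷ 3 → quotient 8, remainder 1
3 ÷ 1 → quotient 3, remainder 0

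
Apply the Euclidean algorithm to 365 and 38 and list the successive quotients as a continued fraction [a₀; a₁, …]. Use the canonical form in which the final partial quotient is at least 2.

365 = 9·38 + 23, so a_0 = 9
38 = 1·23 + 15, so a_1 = 1
23 = 1·15 + 8, so a_2 = 1
15 = 1·8 + 7, so a_3 = 1
8 = 1·7 + 1, so a_4 = 1
7 = 7·1 + 0, so a_5 = 7

[9; 1, 1, 1, 1, 7]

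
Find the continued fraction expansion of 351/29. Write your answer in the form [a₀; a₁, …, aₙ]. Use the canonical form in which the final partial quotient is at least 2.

351 = 12·29 + 3, so a_0 = 12
29 = 9·3 + 2, so a_1 = 9
3 = 1·2 + 1, so a_2 = 1
2 = 2·1 + 0, so a_3 = 2

[12; 9, 1, 2]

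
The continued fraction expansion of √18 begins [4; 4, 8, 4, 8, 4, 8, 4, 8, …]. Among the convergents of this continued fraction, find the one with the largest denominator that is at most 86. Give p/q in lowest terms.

140/33

a_0 = 4: 4/1  (≤ bound)
a_1 = 4: 17/4  (≤ bound)
a_2 = 8: 140/33  (≤ bound)
a_3 = 4: 577/136  (> 86, stop)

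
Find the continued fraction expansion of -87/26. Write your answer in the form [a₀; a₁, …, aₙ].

Repeatedly divide and take the remainder:
⌊-87/26⌋ = -4, remainder 17
⌊26/17⌋ = 1, remainder 9
⌊17/9⌋ = 1, remainder 8
⌊9/8⌋ = 1, remainder 1
⌊8/1⌋ = 8, remainder 0

[-4; 1, 1, 1, 8]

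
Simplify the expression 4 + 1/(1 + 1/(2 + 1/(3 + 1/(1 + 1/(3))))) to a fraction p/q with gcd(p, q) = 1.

Work from the innermost term outward:
Start with 3.
1 + 1/(3/1) = 1 + 1/3 = 4/3
3 + 1/(4/3) = 3 + 3/4 = 15/4
2 + 1/(15/4) = 2 + 4/15 = 34/15
1 + 1/(34/15) = 1 + 15/34 = 49/34
4 + 1/(49/34) = 4 + 34/49 = 230/49

230/49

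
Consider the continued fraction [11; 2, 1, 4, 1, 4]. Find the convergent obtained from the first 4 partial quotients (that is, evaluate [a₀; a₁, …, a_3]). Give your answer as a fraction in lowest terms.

159/14

a_0 = 11: 11/1
a_1 = 2: 23/2
a_2 = 1: 34/3
a_3 = 4: 159/14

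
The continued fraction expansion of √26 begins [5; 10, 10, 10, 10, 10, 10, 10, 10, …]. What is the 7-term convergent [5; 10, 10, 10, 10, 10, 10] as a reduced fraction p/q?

5357035/1050601

Start with 10.
10 + 1/(10/1) = 10 + 1/10 = 101/10
10 + 1/(101/10) = 10 + 10/101 = 1020/101
10 + 1/(1020/101) = 10 + 101/1020 = 10301/1020
10 + 1/(10301/1020) = 10 + 1020/10301 = 104030/10301
10 + 1/(104030/10301) = 10 + 10301/104030 = 1050601/104030
5 + 1/(1050601/104030) = 5 + 104030/1050601 = 5357035/1050601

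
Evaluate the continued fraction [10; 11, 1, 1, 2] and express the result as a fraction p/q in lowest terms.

Start with 2.
1 + 1/(2/1) = 1 + 1/2 = 3/2
1 + 1/(3/2) = 1 + 2/3 = 5/3
11 + 1/(5/3) = 11 + 3/5 = 58/5
10 + 1/(58/5) = 10 + 5/58 = 585/58

585/58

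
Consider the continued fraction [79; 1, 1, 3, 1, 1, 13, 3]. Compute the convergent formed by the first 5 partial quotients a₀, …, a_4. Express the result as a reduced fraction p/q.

716/9

Start with 1.
3 + 1/(1/1) = 3 + 1/1 = 4/1
1 + 1/(4/1) = 1 + 1/4 = 5/4
1 + 1/(5/4) = 1 + 4/5 = 9/5
79 + 1/(9/5) = 79 + 5/9 = 716/9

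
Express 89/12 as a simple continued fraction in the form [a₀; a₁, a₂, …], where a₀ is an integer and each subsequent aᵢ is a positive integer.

89 = 7·12 + 5, so a_0 = 7
12 = 2·5 + 2, so a_1 = 2
5 = 2·2 + 1, so a_2 = 2
2 = 2·1 + 0, so a_3 = 2

[7; 2, 2, 2]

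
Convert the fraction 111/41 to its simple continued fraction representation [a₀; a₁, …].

[2; 1, 2, 2, 2, 2]

Repeatedly divide and take the remainder:
111 ÷ 41 → quotient 2, remainder 29
41 ÷ 29 → quotient 1, remainder 12
29 ÷ 12 → quotient 2, remainder 5
12 ÷ 5 → quotient 2, remainder 2
5 ÷ 2 → quotient 2, remainder 1
2 ÷ 1 → quotient 2, remainder 0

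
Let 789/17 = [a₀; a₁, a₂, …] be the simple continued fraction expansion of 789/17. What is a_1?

Apply division with remainder until the remainder is 0:
789 ÷ 17 → quotient 46, remainder 7
17 ÷ 7 → quotient 2, remainder 3

2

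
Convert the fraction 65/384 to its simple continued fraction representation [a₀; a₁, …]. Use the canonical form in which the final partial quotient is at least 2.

65 = 0·384 + 65, so a_0 = 0
384 = 5·65 + 59, so a_1 = 5
65 = 1·59 + 6, so a_2 = 1
59 = 9·6 + 5, so a_3 = 9
6 = 1·5 + 1, so a_4 = 1
5 = 5·1 + 0, so a_5 = 5

[0; 5, 1, 9, 1, 5]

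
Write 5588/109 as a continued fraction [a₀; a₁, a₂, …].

Apply division with remainder until the remainder is 0:
5588 ÷ 109 → quotient 51, remainder 29
109 ÷ 29 → quotient 3, remainder 22
29 ÷ 22 → quotient 1, remainder 7
22 ÷ 7 → quotient 3, remainder 1
7 ÷ 1 → quotient 7, remainder 0

[51; 3, 1, 3, 7]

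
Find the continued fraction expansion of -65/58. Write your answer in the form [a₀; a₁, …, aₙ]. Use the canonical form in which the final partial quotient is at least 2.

Repeatedly divide and take the remainder:
-65 ÷ 58 → quotient -2, remainder 51
58 ÷ 51 → quotient 1, remainder 7
51 ÷ 7 → quotient 7, remainder 2
7 ÷ 2 → quotient 3, remainder 1
2 ÷ 1 → quotient 2, remainder 0

[-2; 1, 7, 3, 2]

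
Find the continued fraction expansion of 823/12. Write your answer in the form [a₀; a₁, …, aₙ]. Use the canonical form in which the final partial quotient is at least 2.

[68; 1, 1, 2, 2]

823 = 68·12 + 7, so a_0 = 68
12 = 1·7 + 5, so a_1 = 1
7 = 1·5 + 2, so a_2 = 1
5 = 2·2 + 1, so a_3 = 2
2 = 2·1 + 0, so a_4 = 2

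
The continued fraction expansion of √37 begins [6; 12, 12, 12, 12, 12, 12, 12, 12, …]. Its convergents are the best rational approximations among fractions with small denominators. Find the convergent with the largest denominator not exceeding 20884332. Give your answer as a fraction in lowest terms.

a_0 = 6: 6/1  (≤ bound)
a_1 = 12: 73/12  (≤ bound)
a_2 = 12: 882/145  (≤ bound)
a_3 = 12: 10657/1752  (≤ bound)
a_4 = 12: 128766/21169  (≤ bound)
a_5 = 12: 1555849/255780  (≤ bound)
a_6 = 12: 18798954/3090529  (≤ bound)
a_7 = 12: 227143297/37342128  (> 20884332, stop)

18798954/3090529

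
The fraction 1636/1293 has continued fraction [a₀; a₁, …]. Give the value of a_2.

1

⌊1636/1293⌋ = 1, remainder 343
⌊1293/343⌋ = 3, remainder 264
⌊343/264⌋ = 1, remainder 79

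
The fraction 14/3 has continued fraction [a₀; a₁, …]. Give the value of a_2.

2

14 ÷ 3 → quotient 4, remainder 2
3 ÷ 2 → quotient 1, remainder 1
2 ÷ 1 → quotient 2, remainder 0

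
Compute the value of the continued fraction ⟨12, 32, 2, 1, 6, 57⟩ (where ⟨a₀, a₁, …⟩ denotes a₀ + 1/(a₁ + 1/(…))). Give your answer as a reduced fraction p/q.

a_0 = 12: 12/1
a_1 = 32: 385/32
a_2 = 2: 782/65
a_3 = 1: 1167/97
a_4 = 6: 7784/647
a_5 = 57: 444855/36976

444855/36976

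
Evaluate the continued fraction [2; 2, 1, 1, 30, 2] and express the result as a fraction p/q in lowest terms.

Starting at the tail and folding back:
Start with 2.
30 + 1/(2/1) = 30 + 1/2 = 61/2
1 + 1/(61/2) = 1 + 2/61 = 63/61
1 + 1/(63/61) = 1 + 61/63 = 124/63
2 + 1/(124/63) = 2 + 63/124 = 311/124
2 + 1/(311/124) = 2 + 124/311 = 746/311

746/311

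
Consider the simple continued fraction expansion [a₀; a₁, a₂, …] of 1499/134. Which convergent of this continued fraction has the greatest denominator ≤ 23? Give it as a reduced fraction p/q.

179/16

List convergents until the denominator exceeds the bound:
a_0 = 11: 11/1  (≤ bound)
a_1 = 5: 56/5  (≤ bound)
a_2 = 2: 123/11  (≤ bound)
a_3 = 1: 179/16  (≤ bound)
a_4 = 3: 660/59  (> 23, stop)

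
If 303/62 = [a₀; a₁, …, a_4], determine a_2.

7

303 ÷ 62 → quotient 4, remainder 55
62 ÷ 55 → quotient 1, remainder 7
55 ÷ 7 → quotient 7, remainder 6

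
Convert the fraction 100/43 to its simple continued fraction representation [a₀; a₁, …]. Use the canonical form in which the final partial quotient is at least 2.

[2; 3, 14]

Run the Euclidean algorithm, recording each quotient:
100 = 2·43 + 14, so a_0 = 2
43 = 3·14 + 1, so a_1 = 3
14 = 14·1 + 0, so a_2 = 14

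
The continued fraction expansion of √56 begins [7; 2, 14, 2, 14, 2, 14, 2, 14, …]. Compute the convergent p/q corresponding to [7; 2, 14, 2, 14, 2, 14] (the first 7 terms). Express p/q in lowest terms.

Compute successive convergents:
a_0 = 7: 7/1
a_1 = 2: 15/2
a_2 = 14: 217/29
a_3 = 2: 449/60
a_4 = 14: 6503/869
a_5 = 2: 13455/1798
a_6 = 14: 194873/26041

194873/26041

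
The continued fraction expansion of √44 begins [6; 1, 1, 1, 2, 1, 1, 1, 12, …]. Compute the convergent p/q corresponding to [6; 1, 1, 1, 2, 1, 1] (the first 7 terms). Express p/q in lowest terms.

126/19

Start with 1.
1 + 1/(1/1) = 1 + 1/1 = 2/1
2 + 1/(2/1) = 2 + 1/2 = 5/2
1 + 1/(5/2) = 1 + 2/5 = 7/5
1 + 1/(7/5) = 1 + 5/7 = 12/7
1 + 1/(12/7) = 1 + 7/12 = 19/12
6 + 1/(19/12) = 6 + 12/19 = 126/19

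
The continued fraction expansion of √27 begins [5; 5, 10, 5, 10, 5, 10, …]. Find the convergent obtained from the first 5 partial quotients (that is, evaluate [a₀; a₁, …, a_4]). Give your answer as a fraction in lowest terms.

13775/2651

a_0 = 5: 5/1
a_1 = 5: 26/5
a_2 = 10: 265/51
a_3 = 5: 1351/260
a_4 = 10: 13775/2651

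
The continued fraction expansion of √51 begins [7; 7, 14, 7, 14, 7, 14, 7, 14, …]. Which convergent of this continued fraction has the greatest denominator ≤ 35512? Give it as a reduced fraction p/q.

70693/9899

List convergents until the denominator exceeds the bound:
a_0 = 7: 7/1  (≤ bound)
a_1 = 7: 50/7  (≤ bound)
a_2 = 14: 707/99  (≤ bound)
a_3 = 7: 4999/700  (≤ bound)
a_4 = 14: 70693/9899  (≤ bound)
a_5 = 7: 499850/69993  (> 35512, stop)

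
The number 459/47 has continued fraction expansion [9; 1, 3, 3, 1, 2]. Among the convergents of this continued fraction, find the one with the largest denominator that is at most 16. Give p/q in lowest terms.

127/13

a_0 = 9: 9/1  (≤ bound)
a_1 = 1: 10/1  (≤ bound)
a_2 = 3: 39/4  (≤ bound)
a_3 = 3: 127/13  (≤ bound)
a_4 = 1: 166/17  (> 16, stop)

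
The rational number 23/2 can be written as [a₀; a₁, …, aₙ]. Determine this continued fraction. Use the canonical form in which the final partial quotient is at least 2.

[11; 2]

⌊23/2⌋ = 11, remainder 1
⌊2/1⌋ = 2, remainder 0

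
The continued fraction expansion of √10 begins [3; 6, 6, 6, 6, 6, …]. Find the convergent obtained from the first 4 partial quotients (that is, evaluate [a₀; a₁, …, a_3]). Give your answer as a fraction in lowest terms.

721/228

a_0 = 3: 3/1
a_1 = 6: 19/6
a_2 = 6: 117/37
a_3 = 6: 721/228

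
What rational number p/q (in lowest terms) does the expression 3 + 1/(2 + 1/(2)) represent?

Collapse the nested fraction from the inside out:
Start with 2.
2 + 1/(2/1) = 2 + 1/2 = 5/2
3 + 1/(5/2) = 3 + 2/5 = 17/5

17/5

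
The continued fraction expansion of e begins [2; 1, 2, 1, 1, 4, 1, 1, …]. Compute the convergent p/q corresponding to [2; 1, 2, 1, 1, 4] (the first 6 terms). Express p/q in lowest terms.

Work from the innermost term outward:
Start with 4.
1 + 1/(4/1) = 1 + 1/4 = 5/4
1 + 1/(5/4) = 1 + 4/5 = 9/5
2 + 1/(9/5) = 2 + 5/9 = 23/9
1 + 1/(23/9) = 1 + 9/23 = 32/23
2 + 1/(32/23) = 2 + 23/32 = 87/32

87/32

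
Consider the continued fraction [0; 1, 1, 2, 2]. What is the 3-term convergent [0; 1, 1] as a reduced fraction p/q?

1/2

Collapse the nested fraction from the inside out:
Start with 1.
1 + 1/(1/1) = 1 + 1/1 = 2/1
0 + 1/(2/1) = 0 + 1/2 = 1/2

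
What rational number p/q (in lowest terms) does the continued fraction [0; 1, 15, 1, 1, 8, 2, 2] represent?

1382/1471

a_0 = 0: 0/1
a_1 = 1: 1/1
a_2 = 15: 15/16
a_3 = 1: 16/17
a_4 = 1: 31/33
a_5 = 8: 264/281
a_6 = 2: 559/595
a_7 = 2: 1382/1471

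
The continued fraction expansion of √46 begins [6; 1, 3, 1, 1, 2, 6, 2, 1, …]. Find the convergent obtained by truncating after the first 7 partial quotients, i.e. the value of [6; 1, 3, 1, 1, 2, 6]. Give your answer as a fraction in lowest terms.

997/147

a_0 = 6: 6/1
a_1 = 1: 7/1
a_2 = 3: 27/4
a_3 = 1: 34/5
a_4 = 1: 61/9
a_5 = 2: 156/23
a_6 = 6: 997/147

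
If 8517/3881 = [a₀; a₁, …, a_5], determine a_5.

8517 = 2·3881 + 755, so a_0 = 2
3881 = 5·755 + 106, so a_1 = 5
755 = 7·106 + 13, so a_2 = 7
106 = 8·13 + 2, so a_3 = 8
13 = 6·2 + 1, so a_4 = 6
2 = 2·1 + 0, so a_5 = 2

2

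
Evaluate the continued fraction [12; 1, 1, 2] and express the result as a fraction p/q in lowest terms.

Work from the innermost term outward:
Start with 2.
1 + 1/(2/1) = 1 + 1/2 = 3/2
1 + 1/(3/2) = 1 + 2/3 = 5/3
12 + 1/(5/3) = 12 + 3/5 = 63/5

63/5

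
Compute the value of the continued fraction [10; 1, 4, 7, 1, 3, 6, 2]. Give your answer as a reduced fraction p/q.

23220/2149

Compute successive convergents:
a_0 = 10: 10/1
a_1 = 1: 11/1
a_2 = 4: 54/5
a_3 = 7: 389/36
a_4 = 1: 443/41
a_5 = 3: 1718/159
a_6 = 6: 10751/995
a_7 = 2: 23220/2149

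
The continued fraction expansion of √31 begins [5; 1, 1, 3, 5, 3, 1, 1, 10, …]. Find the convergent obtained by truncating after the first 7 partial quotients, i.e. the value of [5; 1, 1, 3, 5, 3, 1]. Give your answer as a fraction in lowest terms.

Start with 1.
3 + 1/(1/1) = 3 + 1/1 = 4/1
5 + 1/(4/1) = 5 + 1/4 = 21/4
3 + 1/(21/4) = 3 + 4/21 = 67/21
1 + 1/(67/21) = 1 + 21/67 = 88/67
1 + 1/(88/67) = 1 + 67/88 = 155/88
5 + 1/(155/88) = 5 + 88/155 = 863/155

863/155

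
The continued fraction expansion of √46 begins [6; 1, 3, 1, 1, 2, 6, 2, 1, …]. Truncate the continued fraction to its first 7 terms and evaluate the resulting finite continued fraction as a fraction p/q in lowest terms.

Work from the innermost term outward:
Start with 6.
2 + 1/(6/1) = 2 + 1/6 = 13/6
1 + 1/(13/6) = 1 + 6/13 = 19/13
1 + 1/(19/13) = 1 + 13/19 = 32/19
3 + 1/(32/19) = 3 + 19/32 = 115/32
1 + 1/(115/32) = 1 + 32/115 = 147/115
6 + 1/(147/115) = 6 + 115/147 = 997/147

997/147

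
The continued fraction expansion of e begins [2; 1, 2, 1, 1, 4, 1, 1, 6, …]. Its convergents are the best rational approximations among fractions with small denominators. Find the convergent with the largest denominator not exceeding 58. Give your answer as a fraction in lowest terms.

a_0 = 2: 2/1  (≤ bound)
a_1 = 1: 3/1  (≤ bound)
a_2 = 2: 8/3  (≤ bound)
a_3 = 1: 11/4  (≤ bound)
a_4 = 1: 19/7  (≤ bound)
a_5 = 4: 87/32  (≤ bound)
a_6 = 1: 106/39  (≤ bound)
a_7 = 1: 193/71  (> 58, stop)

106/39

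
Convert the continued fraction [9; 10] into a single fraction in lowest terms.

a_0 = 9: 9/1
a_1 = 10: 91/10

91/10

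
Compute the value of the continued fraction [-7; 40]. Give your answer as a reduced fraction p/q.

-279/40

a_0 = -7: -7/1
a_1 = 40: -279/40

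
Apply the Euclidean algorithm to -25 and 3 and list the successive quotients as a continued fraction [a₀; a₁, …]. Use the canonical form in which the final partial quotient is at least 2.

-25 = -9·3 + 2, so a_0 = -9
3 = 1·2 + 1, so a_1 = 1
2 = 2·1 + 0, so a_2 = 2

[-9; 1, 2]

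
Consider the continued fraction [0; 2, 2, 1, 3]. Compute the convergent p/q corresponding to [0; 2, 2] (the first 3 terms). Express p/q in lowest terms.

2/5

Start with 2.
2 + 1/(2/1) = 2 + 1/2 = 5/2
0 + 1/(5/2) = 0 + 2/5 = 2/5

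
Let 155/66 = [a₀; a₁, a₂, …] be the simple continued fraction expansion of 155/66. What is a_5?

2

155 ÷ 66 → quotient 2, remainder 23
66 ÷ 23 → quotient 2, remainder 20
23 ÷ 20 → quotient 1, remainder 3
20 ÷ 3 → quotient 6, remainder 2
3 ÷ 2 → quotient 1, remainder 1
2 ÷ 1 → quotient 2, remainder 0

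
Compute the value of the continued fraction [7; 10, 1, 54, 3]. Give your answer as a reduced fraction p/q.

12927/1823

a_0 = 7: 7/1
a_1 = 10: 71/10
a_2 = 1: 78/11
a_3 = 54: 4283/604
a_4 = 3: 12927/1823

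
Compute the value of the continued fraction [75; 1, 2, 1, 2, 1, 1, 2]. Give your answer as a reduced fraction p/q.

a_0 = 75: 75/1
a_1 = 1: 76/1
a_2 = 2: 227/3
a_3 = 1: 303/4
a_4 = 2: 833/11
a_5 = 1: 1136/15
a_6 = 1: 1969/26
a_7 = 2: 5074/67

5074/67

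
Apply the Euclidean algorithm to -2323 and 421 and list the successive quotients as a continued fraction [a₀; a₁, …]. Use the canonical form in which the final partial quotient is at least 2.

[-6; 2, 13, 1, 1, 7]

⌊-2323/421⌋ = -6, remainder 203
⌊421/203⌋ = 2, remainder 15
⌊203/15⌋ = 13, remainder 8
⌊15/8⌋ = 1, remainder 7
⌊8/7⌋ = 1, remainder 1
⌊7/1⌋ = 7, remainder 0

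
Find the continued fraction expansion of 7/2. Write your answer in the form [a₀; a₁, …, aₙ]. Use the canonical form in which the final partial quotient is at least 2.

[3; 2]

Apply division with remainder until the remainder is 0:
7 ÷ 2 → quotient 3, remainder 1
2 ÷ 1 → quotient 2, remainder 0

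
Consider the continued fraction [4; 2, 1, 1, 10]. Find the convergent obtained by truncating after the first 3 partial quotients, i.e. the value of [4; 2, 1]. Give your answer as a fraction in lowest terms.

13/3

a_0 = 4: 4/1
a_1 = 2: 9/2
a_2 = 1: 13/3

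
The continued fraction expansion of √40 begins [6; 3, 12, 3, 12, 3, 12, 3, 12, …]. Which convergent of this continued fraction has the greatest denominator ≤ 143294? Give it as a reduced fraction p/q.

a_0 = 6: 6/1  (≤ bound)
a_1 = 3: 19/3  (≤ bound)
a_2 = 12: 234/37  (≤ bound)
a_3 = 3: 721/114  (≤ bound)
a_4 = 12: 8886/1405  (≤ bound)
a_5 = 3: 27379/4329  (≤ bound)
a_6 = 12: 337434/53353  (≤ bound)
a_7 = 3: 1039681/164388  (> 143294, stop)

337434/53353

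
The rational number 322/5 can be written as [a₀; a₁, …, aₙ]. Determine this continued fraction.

[64; 2, 2]

Apply division with remainder until the remainder is 0:
322 ÷ 5 → quotient 64, remainder 2
5 ÷ 2 → quotient 2, remainder 1
2 ÷ 1 → quotient 2, remainder 0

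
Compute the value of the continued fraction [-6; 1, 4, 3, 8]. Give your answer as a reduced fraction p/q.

Start with 8.
3 + 1/(8/1) = 3 + 1/8 = 25/8
4 + 1/(25/8) = 4 + 8/25 = 108/25
1 + 1/(108/25) = 1 + 25/108 = 133/108
-6 + 1/(133/108) = -6 + 108/133 = -690/133

-690/133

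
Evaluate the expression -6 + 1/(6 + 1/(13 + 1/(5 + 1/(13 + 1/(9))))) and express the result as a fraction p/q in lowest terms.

Collapse the nested fraction from the inside out:
Start with 9.
13 + 1/(9/1) = 13 + 1/9 = 118/9
5 + 1/(118/9) = 5 + 9/118 = 599/118
13 + 1/(599/118) = 13 + 118/599 = 7905/599
6 + 1/(7905/599) = 6 + 599/7905 = 48029/7905
-6 + 1/(48029/7905) = -6 + 7905/48029 = -280269/48029

-280269/48029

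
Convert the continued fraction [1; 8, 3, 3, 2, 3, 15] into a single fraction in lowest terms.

11239/10031

Start with 15.
3 + 1/(15/1) = 3 + 1/15 = 46/15
2 + 1/(46/15) = 2 + 15/46 = 107/46
3 + 1/(107/46) = 3 + 46/107 = 367/107
3 + 1/(367/107) = 3 + 107/367 = 1208/367
8 + 1/(1208/367) = 8 + 367/1208 = 10031/1208
1 + 1/(10031/1208) = 1 + 1208/10031 = 11239/10031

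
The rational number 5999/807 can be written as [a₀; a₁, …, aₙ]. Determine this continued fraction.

5999 ÷ 807 → quotient 7, remainder 350
807 ÷ 350 → quotient 2, remainder 107
350 ÷ 107 → quotient 3, remainder 29
107 ÷ 29 → quotient 3, remainder 20
29 ÷ 20 → quotient 1, remainder 9
20 ÷ 9 → quotient 2, remainder 2
9 ÷ 2 → quotient 4, remainder 1
2 ÷ 1 → quotient 2, remainder 0

[7; 2, 3, 3, 1, 2, 4, 2]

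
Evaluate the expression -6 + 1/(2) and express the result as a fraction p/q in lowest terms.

-11/2

Work from the innermost term outward:
Start with 2.
-6 + 1/(2/1) = -6 + 1/2 = -11/2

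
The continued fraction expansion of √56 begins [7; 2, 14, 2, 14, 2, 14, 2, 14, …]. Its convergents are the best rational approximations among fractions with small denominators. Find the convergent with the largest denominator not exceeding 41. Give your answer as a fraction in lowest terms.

217/29

List convergents until the denominator exceeds the bound:
a_0 = 7: 7/1  (≤ bound)
a_1 = 2: 15/2  (≤ bound)
a_2 = 14: 217/29  (≤ bound)
a_3 = 2: 449/60  (> 41, stop)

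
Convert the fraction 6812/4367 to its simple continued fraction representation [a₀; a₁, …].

[1; 1, 1, 3, 1, 2, 13, 13]

Repeatedly divide and take the remainder:
6812 ÷ 4367 → quotient 1, remainder 2445
4367 ÷ 2445 → quotient 1, remainder 1922
2445 ÷ 1922 → quotient 1, remainder 523
1922 ÷ 523 → quotient 3, remainder 353
523 ÷ 353 → quotient 1, remainder 170
353 ÷ 170 → quotient 2, remainder 13
170 ÷ 13 → quotient 13, remainder 1
13 ÷ 1 → quotient 13, remainder 0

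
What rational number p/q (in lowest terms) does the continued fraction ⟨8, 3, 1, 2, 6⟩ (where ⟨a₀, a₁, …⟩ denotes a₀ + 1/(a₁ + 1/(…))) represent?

579/70

a_0 = 8: 8/1
a_1 = 3: 25/3
a_2 = 1: 33/4
a_3 = 2: 91/11
a_4 = 6: 579/70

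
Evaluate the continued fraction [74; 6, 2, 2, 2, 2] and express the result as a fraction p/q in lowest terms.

13793/186

Starting at the tail and folding back:
Start with 2.
2 + 1/(2/1) = 2 + 1/2 = 5/2
2 + 1/(5/2) = 2 + 2/5 = 12/5
2 + 1/(12/5) = 2 + 5/12 = 29/12
6 + 1/(29/12) = 6 + 12/29 = 186/29
74 + 1/(186/29) = 74 + 29/186 = 13793/186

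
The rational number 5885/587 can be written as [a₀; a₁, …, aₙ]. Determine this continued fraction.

[10; 39, 7, 2]

Run the Euclidean algorithm, recording each quotient:
5885 ÷ 587 → quotient 10, remainder 15
587 ÷ 15 → quotient 39, remainder 2
15 ÷ 2 → quotient 7, remainder 1
2 ÷ 1 → quotient 2, remainder 0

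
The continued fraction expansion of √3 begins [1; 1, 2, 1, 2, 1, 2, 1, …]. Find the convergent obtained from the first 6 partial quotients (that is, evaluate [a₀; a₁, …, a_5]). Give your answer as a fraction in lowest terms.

26/15

Start with 1.
2 + 1/(1/1) = 2 + 1/1 = 3/1
1 + 1/(3/1) = 1 + 1/3 = 4/3
2 + 1/(4/3) = 2 + 3/4 = 11/4
1 + 1/(11/4) = 1 + 4/11 = 15/11
1 + 1/(15/11) = 1 + 11/15 = 26/15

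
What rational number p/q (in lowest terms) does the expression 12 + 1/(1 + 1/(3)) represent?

51/4

Starting at the tail and folding back:
Start with 3.
1 + 1/(3/1) = 1 + 1/3 = 4/3
12 + 1/(4/3) = 12 + 3/4 = 51/4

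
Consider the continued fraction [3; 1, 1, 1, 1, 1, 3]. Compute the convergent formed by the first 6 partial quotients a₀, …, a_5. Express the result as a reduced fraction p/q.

Collapse the nested fraction from the inside out:
Start with 1.
1 + 1/(1/1) = 1 + 1/1 = 2/1
1 + 1/(2/1) = 1 + 1/2 = 3/2
1 + 1/(3/2) = 1 + 2/3 = 5/3
1 + 1/(5/3) = 1 + 3/5 = 8/5
3 + 1/(8/5) = 3 + 5/8 = 29/8

29/8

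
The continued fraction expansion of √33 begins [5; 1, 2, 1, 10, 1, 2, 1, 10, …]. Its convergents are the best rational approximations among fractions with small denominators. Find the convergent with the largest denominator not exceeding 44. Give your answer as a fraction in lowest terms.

a_0 = 5: 5/1  (≤ bound)
a_1 = 1: 6/1  (≤ bound)
a_2 = 2: 17/3  (≤ bound)
a_3 = 1: 23/4  (≤ bound)
a_4 = 10: 247/43  (≤ bound)
a_5 = 1: 270/47  (> 44, stop)

247/43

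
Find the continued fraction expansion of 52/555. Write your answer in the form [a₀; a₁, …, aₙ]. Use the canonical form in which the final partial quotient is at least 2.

[0; 10, 1, 2, 17]

52 ÷ 555 → quotient 0, remainder 52
555 ÷ 52 → quotient 10, remainder 35
52 ÷ 35 → quotient 1, remainder 17
35 ÷ 17 → quotient 2, remainder 1
17 ÷ 1 → quotient 17, remainder 0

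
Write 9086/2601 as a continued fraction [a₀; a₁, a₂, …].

⌊9086/2601⌋ = 3, remainder 1283
⌊2601/1283⌋ = 2, remainder 35
⌊1283/35⌋ = 36, remainder 23
⌊35/23⌋ = 1, remainder 12
⌊23/12⌋ = 1, remainder 11
⌊12/11⌋ = 1, remainder 1
⌊11/1⌋ = 11, remainder 0

[3; 2, 36, 1, 1, 1, 11]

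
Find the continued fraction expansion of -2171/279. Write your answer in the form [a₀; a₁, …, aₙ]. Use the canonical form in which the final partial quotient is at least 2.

-2171 = -8·279 + 61, so a_0 = -8
279 = 4·61 + 35, so a_1 = 4
61 = 1·35 + 26, so a_2 = 1
35 = 1·26 + 9, so a_3 = 1
26 = 2·9 + 8, so a_4 = 2
9 = 1·8 + 1, so a_5 = 1
8 = 8·1 + 0, so a_6 = 8

[-8; 4, 1, 1, 2, 1, 8]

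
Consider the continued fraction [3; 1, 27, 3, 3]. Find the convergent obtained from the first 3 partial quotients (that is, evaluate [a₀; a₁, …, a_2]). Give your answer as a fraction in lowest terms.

111/28

Use the convergent recurrence hₖ = aₖ·hₖ₋₁ + hₖ₋₂ (and likewise for the denominators kₖ):
a_0 = 3: 3/1
a_1 = 1: 4/1
a_2 = 27: 111/28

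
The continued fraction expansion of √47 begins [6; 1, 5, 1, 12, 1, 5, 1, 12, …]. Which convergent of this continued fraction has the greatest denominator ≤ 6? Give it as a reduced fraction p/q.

List convergents until the denominator exceeds the bound:
a_0 = 6: 6/1  (≤ bound)
a_1 = 1: 7/1  (≤ bound)
a_2 = 5: 41/6  (≤ bound)
a_3 = 1: 48/7  (> 6, stop)

41/6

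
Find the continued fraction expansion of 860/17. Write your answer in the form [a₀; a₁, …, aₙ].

860 = 50·17 + 10, so a_0 = 50
17 = 1·10 + 7, so a_1 = 1
10 = 1·7 + 3, so a_2 = 1
7 = 2·3 + 1, so a_3 = 2
3 = 3·1 + 0, so a_4 = 3

[50; 1, 1, 2, 3]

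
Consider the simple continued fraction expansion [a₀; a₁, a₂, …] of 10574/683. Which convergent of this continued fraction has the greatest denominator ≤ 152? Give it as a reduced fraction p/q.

List convergents until the denominator exceeds the bound:
a_0 = 15: 15/1  (≤ bound)
a_1 = 2: 31/2  (≤ bound)
a_2 = 13: 418/27  (≤ bound)
a_3 = 6: 2539/164  (> 152, stop)

418/27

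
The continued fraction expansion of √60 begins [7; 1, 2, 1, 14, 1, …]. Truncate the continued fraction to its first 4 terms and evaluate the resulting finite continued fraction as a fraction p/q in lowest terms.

Work from the innermost term outward:
Start with 1.
2 + 1/(1/1) = 2 + 1/1 = 3/1
1 + 1/(3/1) = 1 + 1/3 = 4/3
7 + 1/(4/3) = 7 + 3/4 = 31/4

31/4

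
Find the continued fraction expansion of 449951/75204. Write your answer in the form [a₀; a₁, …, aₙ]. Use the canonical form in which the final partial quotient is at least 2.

[5; 1, 58, 13, 8, 12]

449951 = 5·75204 + 73931, so a_0 = 5
75204 = 1·73931 + 1273, so a_1 = 1
73931 = 58·1273 + 97, so a_2 = 58
1273 = 13·97 + 12, so a_3 = 13
97 = 8·12 + 1, so a_4 = 8
12 = 12·1 + 0, so a_5 = 12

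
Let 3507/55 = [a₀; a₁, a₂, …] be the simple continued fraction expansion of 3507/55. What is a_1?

1

3507 ÷ 55 → quotient 63, remainder 42
55 ÷ 42 → quotient 1, remainder 13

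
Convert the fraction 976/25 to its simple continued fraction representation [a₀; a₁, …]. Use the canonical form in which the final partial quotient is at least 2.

[39; 25]

⌊976/25⌋ = 39, remainder 1
⌊25/1⌋ = 25, remainder 0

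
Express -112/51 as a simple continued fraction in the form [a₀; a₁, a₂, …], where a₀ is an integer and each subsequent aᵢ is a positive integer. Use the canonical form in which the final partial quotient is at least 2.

[-3; 1, 4, 10]

⌊-112/51⌋ = -3, remainder 41
⌊51/41⌋ = 1, remainder 10
⌊41/10⌋ = 4, remainder 1
⌊10/1⌋ = 10, remainder 0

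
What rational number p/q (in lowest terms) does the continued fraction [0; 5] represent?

a_0 = 0: 0/1
a_1 = 5: 1/5

1/5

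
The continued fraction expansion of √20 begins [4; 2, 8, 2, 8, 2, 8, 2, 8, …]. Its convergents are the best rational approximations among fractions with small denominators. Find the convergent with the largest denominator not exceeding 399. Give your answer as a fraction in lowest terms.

a_0 = 4: 4/1  (≤ bound)
a_1 = 2: 9/2  (≤ bound)
a_2 = 8: 76/17  (≤ bound)
a_3 = 2: 161/36  (≤ bound)
a_4 = 8: 1364/305  (≤ bound)
a_5 = 2: 2889/646  (> 399, stop)

1364/305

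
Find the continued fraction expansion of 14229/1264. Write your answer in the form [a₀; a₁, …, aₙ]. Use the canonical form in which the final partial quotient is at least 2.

[11; 3, 1, 8, 36]

14229 = 11·1264 + 325, so a_0 = 11
1264 = 3·325 + 289, so a_1 = 3
325 = 1·289 + 36, so a_2 = 1
289 = 8·36 + 1, so a_3 = 8
36 = 36·1 + 0, so a_4 = 36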